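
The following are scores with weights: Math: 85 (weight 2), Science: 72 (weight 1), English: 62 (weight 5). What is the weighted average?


Numerator = 85×2 + 72×1 + 62×5
= 170 + 72 + 310
= 552
Total weight = 8
Weighted avg = 552/8
= 69.00

69.00


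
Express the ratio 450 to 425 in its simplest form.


GCD(450, 425) = 25
450/25 : 425/25
= 18:17

18:17


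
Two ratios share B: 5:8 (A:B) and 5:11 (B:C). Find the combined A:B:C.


Match B: multiply A:B by 5 → 25:40
Multiply B:C by 8 → 40:88
Combined: 25:40:88
GCD = 1
= 25:40:88

25:40:88


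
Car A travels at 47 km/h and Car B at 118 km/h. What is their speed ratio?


Ratio = 47:118
GCD = 1
Simplified = 47:118
Time ratio (same distance) = 118:47
Speed ratio = 47:118

47:118


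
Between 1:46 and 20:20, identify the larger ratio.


1/46 = 0.0217
20/20 = 1.0000
0.0217 < 1.0000, so 1:46 is less
= 20:20

20:20


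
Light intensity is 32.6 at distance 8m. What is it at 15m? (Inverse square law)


I₁d₁² = I₂d₂²
I₂ = I₁ × (d₁/d₂)²
= 32.6 × (8/15)²
= 32.6 × 64/225
= 2086.4/225
≈ 9.2729

9.2729


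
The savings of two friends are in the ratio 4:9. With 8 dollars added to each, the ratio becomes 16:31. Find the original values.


Let A = 4k, B = 9k.
(4k + 8) / (9k + 8) = 16/31
Cross-multiply: 31(4k + 8) = 16(9k + 8)
124k + 248 = 144k + 128
124k - 144k = 128 - 248
-20k = -120
k = -120/-20 = 6
A = 4×6 = 24, B = 9×6 = 54
= A = 24, B = 54

A = 24, B = 54


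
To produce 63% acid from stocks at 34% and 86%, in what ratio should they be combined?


Let x parts of 34% mix with y parts of 86%.
34x + 86y = 63(x + y)
34x + 86y = 63x + 63y
x(34 - 63) = y(63 - 86)
x/y = (86 - 63)/(63 - 34) = 23/29
Simplify: 23:29
= 23:29

23:29


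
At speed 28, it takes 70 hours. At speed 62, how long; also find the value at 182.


Inverse proportion: x × y = constant
k = 28 × 70 = 1960
At x=62: k/62 = 31.61
At x=182: k/182 = 10.77
= 31.61 and 10.77

31.61 and 10.77


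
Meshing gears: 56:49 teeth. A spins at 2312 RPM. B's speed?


Gear ratio = 56:49 = 8:7
RPM_B = RPM_A × (teeth_A / teeth_B)
= 2312 × (56/49)
= 2642.3 RPM

2642.3 RPM


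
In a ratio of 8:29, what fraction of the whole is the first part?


Total parts = 8 + 29 = 37
First part: 8/37 = 8/37
= 8/37

8/37


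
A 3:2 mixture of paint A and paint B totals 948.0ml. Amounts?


Total parts = 3 + 2 = 5
paint A: 948.0 × 3/5 = 568.8ml
paint B: 948.0 × 2/5 = 379.2ml
= 568.8ml and 379.2ml

568.8ml and 379.2ml


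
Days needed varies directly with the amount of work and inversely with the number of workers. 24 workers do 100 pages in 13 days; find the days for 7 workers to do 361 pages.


Days ∝ work / workers, so d₂ = d₁ × (m₁/m₂) × (w₂/w₁)
Workers factor (inverse): 24/7 ≈ 3.4286
Work factor (direct): 361/100 = 3.6100
d₂ = 13 × 24/7 × 361/100 = (13 × 24 × 361) / (7 × 100) = 112632/700
≈ 160.90 days

160.90 days


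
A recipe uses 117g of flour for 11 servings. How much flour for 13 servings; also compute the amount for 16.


Direct proportion: y/x = constant
k = 117/11 ≈ 10.6364
y at x=13: k × 13 = 117 × 13 / 11 = 1521/11 ≈ 138.27
y at x=16: k × 16 = 117 × 16 / 11 = 1872/11 ≈ 170.18
= 138.27 and 170.18

138.27 and 170.18


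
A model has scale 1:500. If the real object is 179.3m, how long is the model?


Model size = real / scale
= 179.3 / 500
= 0.3586 m

0.3586 m


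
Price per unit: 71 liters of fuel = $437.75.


Unit rate = total / quantity
= 437.75 / 71
= $6.17 per unit

$6.17 per unit


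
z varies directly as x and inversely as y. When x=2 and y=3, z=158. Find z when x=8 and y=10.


z = k·x/y
Solve for k using the known point: k = z·y/x = 158×3/2 = 474/2 = 237.0000
Now evaluate at x=8, y=10:
z = k × 8 / 10 = (474 × 8) / (2 × 10) = 3792/20
= 189.6000

189.6000


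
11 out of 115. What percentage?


Percentage = (part / whole) × 100
= (11 / 115) × 100
≈ 9.57%

9.57%


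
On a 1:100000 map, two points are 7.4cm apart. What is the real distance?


Real distance = map distance × scale
= 7.4cm × 100000
= 740000 cm = 7400.0 m
= 7.400 km

7.400 km


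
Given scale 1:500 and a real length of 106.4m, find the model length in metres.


Model size = real / scale
= 106.4 / 500
= 0.2128 m

0.2128 m


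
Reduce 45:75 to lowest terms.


GCD(45, 75) = 15
45/15 : 75/15
= 3:5

3:5


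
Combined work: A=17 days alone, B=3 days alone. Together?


Rate of A = 1/17 per day
Rate of B = 1/3 per day
Combined rate = 1/17 + 1/3 = 20/51 ≈ 0.3922 per day
Days = 1 / combined rate = 51/20
= 2.55 days

2.55 days


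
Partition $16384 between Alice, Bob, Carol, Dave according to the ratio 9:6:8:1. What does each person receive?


Total parts = 9 + 6 + 8 + 1 = 24
Alice: 16384 × 9/24 = 6144.00
Bob: 16384 × 6/24 = 4096.00
Carol: 16384 × 8/24 = 5461.33
Dave: 16384 × 1/24 = 682.67
= Alice: $6144.00, Bob: $4096.00, Carol: $5461.33, Dave: $682.67

Alice: $6144.00, Bob: $4096.00, Carol: $5461.33, Dave: $682.67


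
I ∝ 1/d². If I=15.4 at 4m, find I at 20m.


I₁d₁² = I₂d₂²
I₂ = I₁ × (d₁/d₂)²
= 15.4 × (4/20)²
= 15.4 × 16/400
= 246.4/400
= 0.6160

0.6160


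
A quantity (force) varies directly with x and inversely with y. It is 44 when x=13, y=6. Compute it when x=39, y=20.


z = k·x/y
Solve for k using the known point: k = z·y/x = 44×6/13 = 264/13 ≈ 20.3077
Now evaluate at x=39, y=20:
z = k × 39 / 20 = (264 × 39) / (13 × 20) = 10296/260
= 39.6000

39.6000


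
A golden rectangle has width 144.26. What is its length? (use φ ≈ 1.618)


φ = (1 + √5) / 2 ≈ 1.618
Length = width × φ = 144.26 × 1.618 = 233.41268
≈ 233.41

233.41


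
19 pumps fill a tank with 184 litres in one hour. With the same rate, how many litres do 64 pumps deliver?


Direct proportion: y/x = constant
k = 184/19 ≈ 9.6842
y₂ = k × 64 = 184 × 64 / 19 = 11776/19
≈ 619.79

619.79


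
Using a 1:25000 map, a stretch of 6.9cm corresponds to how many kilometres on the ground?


Real distance = map distance × scale
= 6.9cm × 25000
= 172500 cm = 1725.0 m
= 1.725 km

1.725 km


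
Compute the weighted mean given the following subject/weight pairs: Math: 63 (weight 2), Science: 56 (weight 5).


Numerator = 63×2 + 56×5
= 126 + 280
= 406
Total weight = 7
Weighted avg = 406/7
= 58.00

58.00


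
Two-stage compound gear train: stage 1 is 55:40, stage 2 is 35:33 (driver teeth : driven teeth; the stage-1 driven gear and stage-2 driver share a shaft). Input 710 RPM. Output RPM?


Stage 1: RPM_B = RPM_A × t_A/t_B = 710 × 55/40 = 39050/40 = 976.25
B and C share a shaft → RPM_C = RPM_B
Stage 2: RPM_D = RPM_C × t_C/t_D = RPM_A × (t_A×t_C)/(t_B×t_D)
Overall ratio = (55×35)/(40×33) = 1925/1320
RPM_D = 710 × 1925/1320 = 1366750/1320
≈ 1035.42 RPM

1035.42 RPM


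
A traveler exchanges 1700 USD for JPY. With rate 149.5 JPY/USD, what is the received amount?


Amount × rate = 1700 × 149.5
= 254150.00 JPY

254150.00 JPY


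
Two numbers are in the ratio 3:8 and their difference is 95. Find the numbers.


Let A = 3k, B = 8k.
8k - 3k = 95
5k = 95 → k = 95/5 = 19
A = 3×19 = 57, B = 8×19 = 152
= A = 57, B = 152

A = 57, B = 152


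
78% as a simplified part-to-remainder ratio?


78% means 78 parts out of 100; remainder = 22
Part : remainder = 78:22
GCD = 2
= 39:11

39:11


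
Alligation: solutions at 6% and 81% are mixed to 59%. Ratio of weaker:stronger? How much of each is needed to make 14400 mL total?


Let x parts of 6% mix with y parts of 81%.
6x + 81y = 59(x + y)
6x + 81y = 59x + 59y
x(6 - 59) = y(59 - 81)
x/y = (81 - 59)/(59 - 6) = 22/53
Simplify: 22:53
Total parts = 75; one part = 14400/75 = 192.00 mL
6% solution: 22×192.00 = 4224.00 mL
81% solution: 53×192.00 = 10176.00 mL
= ratio 22:53; 4224.00 mL and 10176.00 mL

ratio 22:53; 4224.00 mL and 10176.00 mL


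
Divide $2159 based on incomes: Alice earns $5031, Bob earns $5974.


Total income = 5031 + 5974 = $11005
Alice: $2159 × 5031/11005 = $987.00
Bob: $2159 × 5974/11005 = $1172.00
= Alice: $987.00, Bob: $1172.00

Alice: $987.00, Bob: $1172.00


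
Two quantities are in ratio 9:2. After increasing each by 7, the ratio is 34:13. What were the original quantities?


Let A = 9k, B = 2k.
(9k + 7) / (2k + 7) = 34/13
Cross-multiply: 13(9k + 7) = 34(2k + 7)
117k + 91 = 68k + 238
117k - 68k = 238 - 91
49k = 147
k = 147/49 = 3
A = 9×3 = 27, B = 2×3 = 6
= A = 27, B = 6

A = 27, B = 6


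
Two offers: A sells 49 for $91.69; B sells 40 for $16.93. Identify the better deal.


Deal A: $91.69/49 = $1.8712/unit
Deal B: $16.93/40 = $0.4233/unit
B is cheaper per unit
= Deal B

Deal B


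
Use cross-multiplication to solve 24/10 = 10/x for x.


Cross multiply: 24 × x = 10 × 10
24x = 100
x = 100 / 24
= 4.17

4.17


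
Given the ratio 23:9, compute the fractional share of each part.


Total parts = 23 + 9 = 32
First part: 23/32 = 23/32
Second part: 9/32 = 9/32
= 23/32 and 9/32

23/32 and 9/32


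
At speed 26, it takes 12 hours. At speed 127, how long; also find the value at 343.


Inverse proportion: x × y = constant
k = 26 × 12 = 312
At x=127: k/127 = 2.46
At x=343: k/343 = 0.91
= 2.46 and 0.91

2.46 and 0.91


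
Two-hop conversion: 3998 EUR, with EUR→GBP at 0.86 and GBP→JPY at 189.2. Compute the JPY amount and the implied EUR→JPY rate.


Step 1: 3998 EUR × 0.86 = 3438.28 GBP
Step 2: 3438.28 GBP × 189.2 = 650522.58 JPY
Implied rate EUR→JPY = 0.86 × 189.2 = 162.7120
= 650522.58 JPY; implied rate 162.7120 JPY/EUR

650522.58 JPY; implied rate 162.7120 JPY/EUR


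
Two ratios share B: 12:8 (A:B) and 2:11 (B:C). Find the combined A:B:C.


Match B: multiply A:B by 2 → 24:16
Multiply B:C by 8 → 16:88
Combined: 24:16:88
GCD = 8
= 3:2:11

3:2:11


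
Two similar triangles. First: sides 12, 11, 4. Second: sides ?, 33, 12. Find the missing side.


Scale factor = 33/11 = 3
Missing side = 12 × 3
= 36.0

36.0


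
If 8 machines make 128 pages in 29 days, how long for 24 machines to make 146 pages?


Days ∝ work / workers, so d₂ = d₁ × (m₁/m₂) × (w₂/w₁)
Workers factor (inverse): 8/24 ≈ 0.3333
Work factor (direct): 146/128 ≈ 1.1406
d₂ = 29 × 8/24 × 146/128 = (29 × 8 × 146) / (24 × 128) = 33872/3072
≈ 11.03 days

11.03 days


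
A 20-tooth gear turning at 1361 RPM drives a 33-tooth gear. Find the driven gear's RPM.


Gear ratio = 20:33 = 20:33
RPM_B = RPM_A × (teeth_A / teeth_B)
= 1361 × (20/33)
= 824.8 RPM

824.8 RPM


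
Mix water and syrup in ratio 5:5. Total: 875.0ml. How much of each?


Total parts = 5 + 5 = 10
water: 875.0 × 5/10 = 437.5ml
syrup: 875.0 × 5/10 = 437.5ml
= 437.5ml and 437.5ml

437.5ml and 437.5ml


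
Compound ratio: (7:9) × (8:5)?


Compound ratio = (7×8) : (9×5)
= 56:45
GCD = 1
= 56:45

56:45


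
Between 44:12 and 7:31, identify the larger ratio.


44/12 = 3.6667
7/31 = 0.2258
3.6667 > 0.2258, so 44:12 is greater
= 44:12

44:12


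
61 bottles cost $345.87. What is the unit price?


Unit rate = total / quantity
= 345.87 / 61
= $5.67 per unit

$5.67 per unit


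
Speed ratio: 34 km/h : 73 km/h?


Ratio = 34:73
GCD = 1
Simplified = 34:73
Time ratio (same distance) = 73:34
Speed ratio = 34:73

34:73


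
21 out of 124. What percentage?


Percentage = (part / whole) × 100
= (21 / 124) × 100
≈ 16.94%

16.94%


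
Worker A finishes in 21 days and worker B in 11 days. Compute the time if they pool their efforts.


Rate of A = 1/21 per day
Rate of B = 1/11 per day
Combined rate = 1/21 + 1/11 = 32/231 ≈ 0.1385 per day
Days = 1 / combined rate = 231/32
≈ 7.22 days

7.22 days


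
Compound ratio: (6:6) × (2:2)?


Compound ratio = (6×2) : (6×2)
= 12:12
GCD = 12
= 1:1

1:1


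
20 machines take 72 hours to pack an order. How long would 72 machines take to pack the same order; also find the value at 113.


Inverse proportion: x × y = constant
k = 20 × 72 = 1440
At x=72: k/72 = 20.00
At x=113: k/113 = 12.74
= 20.00 and 12.74

20.00 and 12.74


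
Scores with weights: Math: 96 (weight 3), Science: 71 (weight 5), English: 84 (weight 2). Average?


Numerator = 96×3 + 71×5 + 84×2
= 288 + 355 + 168
= 811
Total weight = 10
Weighted avg = 811/10
= 81.10

81.10


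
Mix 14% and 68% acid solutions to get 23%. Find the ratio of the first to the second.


Let x parts of 14% mix with y parts of 68%.
14x + 68y = 23(x + y)
14x + 68y = 23x + 23y
x(14 - 23) = y(23 - 68)
x/y = (68 - 23)/(23 - 14) = 45/9
Simplify: 5:1
= 5:1

5:1


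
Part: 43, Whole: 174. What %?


Percentage = (part / whole) × 100
= (43 / 174) × 100
≈ 24.71%

24.71%


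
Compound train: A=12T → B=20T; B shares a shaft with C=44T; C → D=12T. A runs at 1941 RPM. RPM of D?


Stage 1: RPM_B = RPM_A × t_A/t_B = 1941 × 12/20 = 23292/20 = 1164.60
B and C share a shaft → RPM_C = RPM_B
Stage 2: RPM_D = RPM_C × t_C/t_D = RPM_A × (t_A×t_C)/(t_B×t_D)
Overall ratio = (12×44)/(20×12) = 528/240
RPM_D = 1941 × 528/240 = 1024848/240
= 4270.20 RPM

4270.20 RPM


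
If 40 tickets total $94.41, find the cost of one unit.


Unit rate = total / quantity
= 94.41 / 40
= $2.36 per unit

$2.36 per unit


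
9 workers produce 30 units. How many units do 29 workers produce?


Direct proportion: y/x = constant
k = 30/9 ≈ 3.3333
y₂ = k × 29 = 30 × 29 / 9 = 870/9
≈ 96.67

96.67


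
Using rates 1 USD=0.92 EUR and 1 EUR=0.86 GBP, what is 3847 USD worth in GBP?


Step 1: 3847 USD × 0.92 = 3539.24 EUR
Step 2: 3539.24 EUR × 0.86 = 3043.75 GBP
Implied rate USD→GBP = 0.92 × 0.86 = 0.7912
= 3043.75 GBP

3043.75 GBP


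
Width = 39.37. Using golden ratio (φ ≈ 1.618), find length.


φ = (1 + √5) / 2 ≈ 1.618
Length = width × φ = 39.37 × 1.618 = 63.70066
≈ 63.70

63.70


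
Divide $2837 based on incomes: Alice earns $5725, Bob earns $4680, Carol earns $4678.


Total income = 5725 + 4680 + 4678 = $15083
Alice: $2837 × 5725/15083 = $1076.83
Bob: $2837 × 4680/15083 = $880.27
Carol: $2837 × 4678/15083 = $879.90
= Alice: $1076.83, Bob: $880.27, Carol: $879.90

Alice: $1076.83, Bob: $880.27, Carol: $879.90


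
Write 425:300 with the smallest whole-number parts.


GCD(425, 300) = 25
425/25 : 300/25
= 17:12

17:12


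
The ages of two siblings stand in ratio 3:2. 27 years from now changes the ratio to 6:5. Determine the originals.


Let A = 3k, B = 2k.
(3k + 27) / (2k + 27) = 6/5
Cross-multiply: 5(3k + 27) = 6(2k + 27)
15k + 135 = 12k + 162
15k - 12k = 162 - 135
3k = 27
k = 27/3 = 9
A = 3×9 = 27, B = 2×9 = 18
= A = 27, B = 18

A = 27, B = 18


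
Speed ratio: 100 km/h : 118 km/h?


Ratio = 100:118
GCD = 2
Simplified = 50:59
Time ratio (same distance) = 59:50
Speed ratio = 50:59

50:59


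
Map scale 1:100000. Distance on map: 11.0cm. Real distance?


Real distance = map distance × scale
= 11.0cm × 100000
= 1100000 cm = 11000.0 m
= 11.000 km

11.000 km


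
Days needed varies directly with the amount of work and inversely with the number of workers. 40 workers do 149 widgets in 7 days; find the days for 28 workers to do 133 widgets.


Days ∝ work / workers, so d₂ = d₁ × (m₁/m₂) × (w₂/w₁)
Workers factor (inverse): 40/28 ≈ 1.4286
Work factor (direct): 133/149 ≈ 0.8926
d₂ = 7 × 40/28 × 133/149 = (7 × 40 × 133) / (28 × 149) = 37240/4172
≈ 8.93 days

8.93 days


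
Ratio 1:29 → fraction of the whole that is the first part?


Total parts = 1 + 29 = 30
First part: 1/30 = 1/30
= 1/30

1/30


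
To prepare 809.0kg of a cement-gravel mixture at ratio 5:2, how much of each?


Total parts = 5 + 2 = 7
cement: 809.0 × 5/7 = 577.9kg
gravel: 809.0 × 2/7 = 231.1kg
= 577.9kg and 231.1kg

577.9kg and 231.1kg


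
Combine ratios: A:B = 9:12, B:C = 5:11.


Match B: multiply A:B by 5 → 45:60
Multiply B:C by 12 → 60:132
Combined: 45:60:132
GCD = 3
= 15:20:44

15:20:44


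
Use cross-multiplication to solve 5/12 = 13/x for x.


Cross multiply: 5 × x = 12 × 13
5x = 156
x = 156 / 5
= 31.20

31.20


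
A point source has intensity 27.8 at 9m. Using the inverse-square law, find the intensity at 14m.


I₁d₁² = I₂d₂²
I₂ = I₁ × (d₁/d₂)²
= 27.8 × (9/14)²
= 27.8 × 81/196
= 2251.8/196
≈ 11.4888

11.4888


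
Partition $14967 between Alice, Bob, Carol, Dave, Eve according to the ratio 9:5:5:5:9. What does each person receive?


Total parts = 9 + 5 + 5 + 5 + 9 = 33
Alice: 14967 × 9/33 = 4081.91
Bob: 14967 × 5/33 = 2267.73
Carol: 14967 × 5/33 = 2267.73
Dave: 14967 × 5/33 = 2267.73
Eve: 14967 × 9/33 = 4081.91
= Alice: $4081.91, Bob: $2267.73, Carol: $2267.73, Dave: $2267.73, Eve: $4081.91

Alice: $4081.91, Bob: $2267.73, Carol: $2267.73, Dave: $2267.73, Eve: $4081.91


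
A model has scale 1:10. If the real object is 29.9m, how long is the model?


Model size = real / scale
= 29.9 / 10
= 2.9900 m

2.9900 m


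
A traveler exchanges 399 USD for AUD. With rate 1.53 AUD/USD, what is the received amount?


Amount × rate = 399 × 1.53
= 610.47 AUD

610.47 AUD


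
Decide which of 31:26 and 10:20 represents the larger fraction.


31/26 = 1.1923
10/20 = 0.5000
1.1923 > 0.5000, so 31:26 is greater
= 31:26

31:26


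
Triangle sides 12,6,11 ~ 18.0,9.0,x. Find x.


Scale factor = 18.0/12 = 1.5
Missing side = 11 × 1.5
= 16.5

16.5


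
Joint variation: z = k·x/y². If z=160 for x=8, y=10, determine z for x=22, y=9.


z = k·x/y²
Solve for k using the known point: k = z·y²/x = 160×100/8 = 16000/8 = 2000.0000
Now evaluate at x=22, y=9:
z = k × 22 / 81 = (16000 × 22) / (8 × 81) = 352000/648
≈ 543.2099

543.2099


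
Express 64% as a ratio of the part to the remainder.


64% means 64 parts out of 100; remainder = 36
Part : remainder = 64:36
GCD = 4
= 16:9

16:9


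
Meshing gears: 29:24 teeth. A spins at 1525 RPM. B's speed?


Gear ratio = 29:24 = 29:24
RPM_B = RPM_A × (teeth_A / teeth_B)
= 1525 × (29/24)
= 1842.7 RPM

1842.7 RPM


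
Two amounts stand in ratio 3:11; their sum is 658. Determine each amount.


Let A = 3k, B = 11k.
3k + 11k = 658
14k = 658 → k = 658/14 = 47
A = 3×47 = 141, B = 11×47 = 517
= A = 141, B = 517

A = 141, B = 517


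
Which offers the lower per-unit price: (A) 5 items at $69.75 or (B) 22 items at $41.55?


Deal A: $69.75/5 = $13.9500/unit
Deal B: $41.55/22 = $1.8886/unit
B is cheaper per unit
= Deal B

Deal B


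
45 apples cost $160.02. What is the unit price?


Unit rate = total / quantity
= 160.02 / 45
= $3.56 per unit

$3.56 per unit


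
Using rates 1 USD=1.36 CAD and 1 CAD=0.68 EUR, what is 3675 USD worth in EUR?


Step 1: 3675 USD × 1.36 = 4998.00 CAD
Step 2: 4998.00 CAD × 0.68 = 3398.64 EUR
Implied rate USD→EUR = 1.36 × 0.68 = 0.9248
= 3398.64 EUR

3398.64 EUR


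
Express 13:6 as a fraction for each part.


Total parts = 13 + 6 = 19
First part: 13/19 = 13/19
Second part: 6/19 = 6/19
= 13/19 and 6/19

13/19 and 6/19


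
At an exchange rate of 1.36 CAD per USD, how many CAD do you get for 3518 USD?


Amount × rate = 3518 × 1.36
= 4784.48 CAD

4784.48 CAD


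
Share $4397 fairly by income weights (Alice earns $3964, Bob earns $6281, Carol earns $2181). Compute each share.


Total income = 3964 + 6281 + 2181 = $12426
Alice: $4397 × 3964/12426 = $1402.68
Bob: $4397 × 6281/12426 = $2222.56
Carol: $4397 × 2181/12426 = $771.76
= Alice: $1402.68, Bob: $2222.56, Carol: $771.76

Alice: $1402.68, Bob: $2222.56, Carol: $771.76


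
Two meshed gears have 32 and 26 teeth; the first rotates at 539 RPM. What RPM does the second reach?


Gear ratio = 32:26 = 16:13
RPM_B = RPM_A × (teeth_A / teeth_B)
= 539 × (32/26)
= 663.4 RPM

663.4 RPM


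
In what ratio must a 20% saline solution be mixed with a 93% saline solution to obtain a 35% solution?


Let x parts of 20% mix with y parts of 93%.
20x + 93y = 35(x + y)
20x + 93y = 35x + 35y
x(20 - 35) = y(35 - 93)
x/y = (93 - 35)/(35 - 20) = 58/15
Simplify: 58:15
= 58:15

58:15


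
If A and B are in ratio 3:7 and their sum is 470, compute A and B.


Let A = 3k, B = 7k.
3k + 7k = 470
10k = 470 → k = 470/10 = 47
A = 3×47 = 141, B = 7×47 = 329
= A = 141, B = 329

A = 141, B = 329


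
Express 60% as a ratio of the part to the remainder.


60% means 60 parts out of 100; remainder = 40
Part : remainder = 60:40
GCD = 20
= 3:2

3:2


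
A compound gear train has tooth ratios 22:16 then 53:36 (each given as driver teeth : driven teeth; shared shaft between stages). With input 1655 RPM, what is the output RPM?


Stage 1: RPM_B = RPM_A × t_A/t_B = 1655 × 22/16 = 36410/16 ≈ 2275.63
B and C share a shaft → RPM_C = RPM_B
Stage 2: RPM_D = RPM_C × t_C/t_D = RPM_A × (t_A×t_C)/(t_B×t_D)
Overall ratio = (22×53)/(16×36) = 1166/576
RPM_D = 1655 × 1166/576 = 1929730/576
≈ 3350.23 RPM

3350.23 RPM


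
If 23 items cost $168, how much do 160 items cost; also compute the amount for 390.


Direct proportion: y/x = constant
k = 168/23 ≈ 7.3043
y at x=160: k × 160 = 168 × 160 / 23 = 26880/23 ≈ 1168.70
y at x=390: k × 390 = 168 × 390 / 23 = 65520/23 ≈ 2848.70
= 1168.70 and 2848.70

1168.70 and 2848.70


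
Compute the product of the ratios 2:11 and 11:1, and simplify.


Compound ratio = (2×11) : (11×1)
= 22:11
GCD = 11
= 2:1

2:1


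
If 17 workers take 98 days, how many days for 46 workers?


Inverse proportion: x × y = constant
k = 17 × 98 = 1666
y₂ = k / 46 = 1666 / 46
= 36.22

36.22


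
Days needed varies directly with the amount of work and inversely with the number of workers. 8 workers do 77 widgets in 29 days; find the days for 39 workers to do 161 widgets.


Days ∝ work / workers, so d₂ = d₁ × (m₁/m₂) × (w₂/w₁)
Workers factor (inverse): 8/39 ≈ 0.2051
Work factor (direct): 161/77 ≈ 2.0909
d₂ = 29 × 8/39 × 161/77 = (29 × 8 × 161) / (39 × 77) = 37352/3003
≈ 12.44 days

12.44 days


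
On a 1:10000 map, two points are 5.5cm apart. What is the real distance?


Real distance = map distance × scale
= 5.5cm × 10000
= 55000 cm = 550.0 m
= 0.550 km

0.550 km


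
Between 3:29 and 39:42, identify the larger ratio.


3/29 = 0.1034
39/42 = 0.9286
0.1034 < 0.9286, so 3:29 is less
= 39:42

39:42


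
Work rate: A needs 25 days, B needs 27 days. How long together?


Rate of A = 1/25 per day
Rate of B = 1/27 per day
Combined rate = 1/25 + 1/27 = 52/675 ≈ 0.0770 per day
Days = 1 / combined rate = 675/52
≈ 12.98 days

12.98 days


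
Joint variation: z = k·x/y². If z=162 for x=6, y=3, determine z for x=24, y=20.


z = k·x/y²
Solve for k using the known point: k = z·y²/x = 162×9/6 = 1458/6 = 243.0000
Now evaluate at x=24, y=20:
z = k × 24 / 400 = (1458 × 24) / (6 × 400) = 34992/2400
= 14.5800

14.5800


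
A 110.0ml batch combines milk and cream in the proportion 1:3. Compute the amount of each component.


Total parts = 1 + 3 = 4
milk: 110.0 × 1/4 = 27.5ml
cream: 110.0 × 3/4 = 82.5ml
= 27.5ml and 82.5ml

27.5ml and 82.5ml


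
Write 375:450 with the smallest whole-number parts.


GCD(375, 450) = 75
375/75 : 450/75
= 5:6

5:6


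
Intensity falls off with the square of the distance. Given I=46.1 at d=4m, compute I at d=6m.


I₁d₁² = I₂d₂²
I₂ = I₁ × (d₁/d₂)²
= 46.1 × (4/6)²
= 46.1 × 16/36
= 737.6/36
≈ 20.4889

20.4889


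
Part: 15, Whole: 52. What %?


Percentage = (part / whole) × 100
= (15 / 52) × 100
≈ 28.85%

28.85%


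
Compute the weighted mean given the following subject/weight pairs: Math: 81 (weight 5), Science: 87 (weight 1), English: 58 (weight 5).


Numerator = 81×5 + 87×1 + 58×5
= 405 + 87 + 290
= 782
Total weight = 11
Weighted avg = 782/11
= 71.09

71.09


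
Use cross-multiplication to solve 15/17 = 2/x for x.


Cross multiply: 15 × x = 17 × 2
15x = 34
x = 34 / 15
= 2.27

2.27


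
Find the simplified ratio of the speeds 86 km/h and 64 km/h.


Ratio = 86:64
GCD = 2
Simplified = 43:32
Time ratio (same distance) = 32:43
Speed ratio = 43:32

43:32


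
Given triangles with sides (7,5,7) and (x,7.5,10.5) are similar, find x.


Scale factor = 7.5/5 = 1.5
Missing side = 7 × 1.5
= 10.5

10.5


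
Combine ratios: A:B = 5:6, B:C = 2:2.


Match B: multiply A:B by 2 → 10:12
Multiply B:C by 6 → 12:12
Combined: 10:12:12
GCD = 2
= 5:6:6

5:6:6


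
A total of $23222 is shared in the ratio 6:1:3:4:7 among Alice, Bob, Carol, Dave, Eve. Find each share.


Total parts = 6 + 1 + 3 + 4 + 7 = 21
Alice: 23222 × 6/21 = 6634.86
Bob: 23222 × 1/21 = 1105.81
Carol: 23222 × 3/21 = 3317.43
Dave: 23222 × 4/21 = 4423.24
Eve: 23222 × 7/21 = 7740.67
= Alice: $6634.86, Bob: $1105.81, Carol: $3317.43, Dave: $4423.24, Eve: $7740.67

Alice: $6634.86, Bob: $1105.81, Carol: $3317.43, Dave: $4423.24, Eve: $7740.67


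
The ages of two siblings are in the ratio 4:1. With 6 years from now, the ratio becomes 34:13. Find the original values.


Let A = 4k, B = 1k.
(4k + 6) / (1k + 6) = 34/13
Cross-multiply: 13(4k + 6) = 34(1k + 6)
52k + 78 = 34k + 204
52k - 34k = 204 - 78
18k = 126
k = 126/18 = 7
A = 4×7 = 28, B = 1×7 = 7
= A = 28, B = 7

A = 28, B = 7


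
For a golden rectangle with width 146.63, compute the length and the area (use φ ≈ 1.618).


φ = (1 + √5) / 2 ≈ 1.618
Length = width × φ = 146.63 × 1.618 = 237.24734
≈ 237.25
Area = width × length = 146.63 × 237.24734 = 34787.5774642 ≈ 34787.58
= Length: 237.25, Area: 34787.58

Length: 237.25, Area: 34787.58


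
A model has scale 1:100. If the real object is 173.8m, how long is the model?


Model size = real / scale
= 173.8 / 100
= 1.7380 m

1.7380 m


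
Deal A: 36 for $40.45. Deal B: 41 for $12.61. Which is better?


Deal A: $40.45/36 = $1.1236/unit
Deal B: $12.61/41 = $0.3076/unit
B is cheaper per unit
= Deal B

Deal B


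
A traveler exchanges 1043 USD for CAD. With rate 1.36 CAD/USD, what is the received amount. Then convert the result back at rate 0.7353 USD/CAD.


Amount × rate = 1043 × 1.36 = 1418.48 CAD
Round-trip: 1418.48 × 0.7353 = 1043.01 USD
= 1418.48 CAD, then 1043.01 USD

1418.48 CAD, then 1043.01 USD


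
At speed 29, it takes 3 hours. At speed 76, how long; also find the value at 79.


Inverse proportion: x × y = constant
k = 29 × 3 = 87
At x=76: k/76 = 1.14
At x=79: k/79 = 1.10
= 1.14 and 1.10

1.14 and 1.10


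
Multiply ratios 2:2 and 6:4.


Compound ratio = (2×6) : (2×4)
= 12:8
GCD = 4
= 3:2

3:2


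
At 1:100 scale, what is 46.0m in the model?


Model size = real / scale
= 46.0 / 100
= 0.4600 m

0.4600 m


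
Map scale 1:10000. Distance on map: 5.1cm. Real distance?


Real distance = map distance × scale
= 5.1cm × 10000
= 51000 cm = 510.0 m
= 0.510 km

0.510 km


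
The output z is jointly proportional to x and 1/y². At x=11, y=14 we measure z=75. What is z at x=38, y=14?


z = k·x/y²
Solve for k using the known point: k = z·y²/x = 75×196/11 = 14700/11 ≈ 1336.3636
Now evaluate at x=38, y=14:
z = k × 38 / 196 = (14700 × 38) / (11 × 196) = 558600/2156
≈ 259.0909

259.0909


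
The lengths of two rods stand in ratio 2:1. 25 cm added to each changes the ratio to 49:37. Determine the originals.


Let A = 2k, B = 1k.
(2k + 25) / (1k + 25) = 49/37
Cross-multiply: 37(2k + 25) = 49(1k + 25)
74k + 925 = 49k + 1225
74k - 49k = 1225 - 925
25k = 300
k = 300/25 = 12
A = 2×12 = 24, B = 1×12 = 12
= A = 24, B = 12

A = 24, B = 12


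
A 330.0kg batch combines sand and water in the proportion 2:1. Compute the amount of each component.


Total parts = 2 + 1 = 3
sand: 330.0 × 2/3 = 220.0kg
water: 330.0 × 1/3 = 110.0kg
= 220.0kg and 110.0kg

220.0kg and 110.0kg


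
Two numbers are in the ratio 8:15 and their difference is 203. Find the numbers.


Let A = 8k, B = 15k.
15k - 8k = 203
7k = 203 → k = 203/7 = 29
A = 8×29 = 232, B = 15×29 = 435
= A = 232, B = 435

A = 232, B = 435


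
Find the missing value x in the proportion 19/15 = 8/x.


Cross multiply: 19 × x = 15 × 8
19x = 120
x = 120 / 19
= 6.32

6.32


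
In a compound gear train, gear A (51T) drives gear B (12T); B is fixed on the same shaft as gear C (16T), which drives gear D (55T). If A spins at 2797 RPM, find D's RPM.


Stage 1: RPM_B = RPM_A × t_A/t_B = 2797 × 51/12 = 142647/12 = 11887.25
B and C share a shaft → RPM_C = RPM_B
Stage 2: RPM_D = RPM_C × t_C/t_D = RPM_A × (t_A×t_C)/(t_B×t_D)
Overall ratio = (51×16)/(12×55) = 816/660
RPM_D = 2797 × 816/660 = 2282352/660
≈ 3458.11 RPM

3458.11 RPM


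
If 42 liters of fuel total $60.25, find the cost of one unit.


Unit rate = total / quantity
= 60.25 / 42
= $1.43 per unit

$1.43 per unit


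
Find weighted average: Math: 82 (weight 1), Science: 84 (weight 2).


Numerator = 82×1 + 84×2
= 82 + 168
= 250
Total weight = 3
Weighted avg = 250/3
= 83.33

83.33


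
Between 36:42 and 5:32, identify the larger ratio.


36/42 = 0.8571
5/32 = 0.1562
0.8571 > 0.1562, so 36:42 is greater
= 36:42

36:42


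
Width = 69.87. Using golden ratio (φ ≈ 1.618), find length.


φ = (1 + √5) / 2 ≈ 1.618
Length = width × φ = 69.87 × 1.618 = 113.04966
≈ 113.05

113.05


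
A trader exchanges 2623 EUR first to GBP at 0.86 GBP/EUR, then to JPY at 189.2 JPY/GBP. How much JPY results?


Step 1: 2623 EUR × 0.86 = 2255.78 GBP
Step 2: 2255.78 GBP × 189.2 = 426793.58 JPY
Implied rate EUR→JPY = 0.86 × 189.2 = 162.7120
= 426793.58 JPY

426793.58 JPY


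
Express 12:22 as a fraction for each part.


Total parts = 12 + 22 = 34
First part: 12/34 = 6/17
Second part: 22/34 = 11/17
= 6/17 and 11/17

6/17 and 11/17


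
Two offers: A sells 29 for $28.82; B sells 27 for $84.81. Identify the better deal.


Deal A: $28.82/29 = $0.9938/unit
Deal B: $84.81/27 = $3.1411/unit
A is cheaper per unit
= Deal A

Deal A


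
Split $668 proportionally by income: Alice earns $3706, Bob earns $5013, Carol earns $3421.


Total income = 3706 + 5013 + 3421 = $12140
Alice: $668 × 3706/12140 = $203.92
Bob: $668 × 5013/12140 = $275.84
Carol: $668 × 3421/12140 = $188.24
= Alice: $203.92, Bob: $275.84, Carol: $188.24

Alice: $203.92, Bob: $275.84, Carol: $188.24


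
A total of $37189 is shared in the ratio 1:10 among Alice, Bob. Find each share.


Total parts = 1 + 10 = 11
Alice: 37189 × 1/11 = 3380.82
Bob: 37189 × 10/11 = 33808.18
= Alice: $3380.82, Bob: $33808.18

Alice: $3380.82, Bob: $33808.18


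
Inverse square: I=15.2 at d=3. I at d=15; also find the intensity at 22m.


I₁d₁² = I₂d₂²
I at 15m = 15.2 × (3/15)² = 15.2 × 9/225 = 136.8/225 = 0.6080
I at 22m = 15.2 × (3/22)² = 15.2 × 9/484 = 136.8/484 ≈ 0.2826
= 0.6080 and 0.2826

0.6080 and 0.2826


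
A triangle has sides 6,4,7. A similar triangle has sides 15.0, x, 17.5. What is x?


Scale factor = 15.0/6 = 2.5
Missing side = 4 × 2.5
= 10.0

10.0


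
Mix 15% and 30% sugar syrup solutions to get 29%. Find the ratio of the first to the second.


Let x parts of 15% mix with y parts of 30%.
15x + 30y = 29(x + y)
15x + 30y = 29x + 29y
x(15 - 29) = y(29 - 30)
x/y = (30 - 29)/(29 - 15) = 1/14
Simplify: 1:14
= 1:14

1:14


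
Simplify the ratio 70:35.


GCD(70, 35) = 35
70/35 : 35/35
= 2:1

2:1


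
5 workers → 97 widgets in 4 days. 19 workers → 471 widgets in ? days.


Days ∝ work / workers, so d₂ = d₁ × (m₁/m₂) × (w₂/w₁)
Workers factor (inverse): 5/19 ≈ 0.2632
Work factor (direct): 471/97 ≈ 4.8557
d₂ = 4 × 5/19 × 471/97 = (4 × 5 × 471) / (19 × 97) = 9420/1843
≈ 5.11 days

5.11 days


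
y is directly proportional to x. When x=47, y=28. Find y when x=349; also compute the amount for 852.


Direct proportion: y/x = constant
k = 28/47 ≈ 0.5957
y at x=349: k × 349 = 28 × 349 / 47 = 9772/47 ≈ 207.91
y at x=852: k × 852 = 28 × 852 / 47 = 23856/47 ≈ 507.57
= 207.91 and 507.57

207.91 and 507.57


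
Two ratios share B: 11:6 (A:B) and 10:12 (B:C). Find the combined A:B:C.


Match B: multiply A:B by 10 → 110:60
Multiply B:C by 6 → 60:72
Combined: 110:60:72
GCD = 2
= 55:30:36

55:30:36


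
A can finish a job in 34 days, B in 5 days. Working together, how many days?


Rate of A = 1/34 per day
Rate of B = 1/5 per day
Combined rate = 1/34 + 1/5 = 39/170 ≈ 0.2294 per day
Days = 1 / combined rate = 170/39
≈ 4.36 days

4.36 days


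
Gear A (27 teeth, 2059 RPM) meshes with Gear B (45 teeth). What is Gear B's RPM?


Gear ratio = 27:45 = 3:5
RPM_B = RPM_A × (teeth_A / teeth_B)
= 2059 × (27/45)
= 1235.4 RPM

1235.4 RPM


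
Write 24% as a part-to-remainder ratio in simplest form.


24% means 24 parts out of 100; remainder = 76
Part : remainder = 24:76
GCD = 4
= 6:19

6:19


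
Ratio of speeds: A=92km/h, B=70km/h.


Ratio = 92:70
GCD = 2
Simplified = 46:35
Time ratio (same distance) = 35:46
Speed ratio = 46:35

46:35


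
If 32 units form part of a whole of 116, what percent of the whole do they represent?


Percentage = (part / whole) × 100
= (32 / 116) × 100
≈ 27.59%

27.59%


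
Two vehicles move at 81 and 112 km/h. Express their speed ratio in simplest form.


Ratio = 81:112
GCD = 1
Simplified = 81:112
Time ratio (same distance) = 112:81
Speed ratio = 81:112

81:112


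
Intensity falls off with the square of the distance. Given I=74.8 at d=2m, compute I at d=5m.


I₁d₁² = I₂d₂²
I₂ = I₁ × (d₁/d₂)²
= 74.8 × (2/5)²
= 74.8 × 4/25
= 299.2/25
= 11.9680

11.9680


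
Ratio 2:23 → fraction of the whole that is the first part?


Total parts = 2 + 23 = 25
First part: 2/25 = 2/25
= 2/25

2/25


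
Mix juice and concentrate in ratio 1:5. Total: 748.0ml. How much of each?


Total parts = 1 + 5 = 6
juice: 748.0 × 1/6 = 124.7ml
concentrate: 748.0 × 5/6 = 623.3ml
= 124.7ml and 623.3ml

124.7ml and 623.3ml


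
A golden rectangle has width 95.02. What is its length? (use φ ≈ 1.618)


φ = (1 + √5) / 2 ≈ 1.618
Length = width × φ = 95.02 × 1.618 = 153.74236
≈ 153.74

153.74


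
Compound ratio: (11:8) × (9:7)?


Compound ratio = (11×9) : (8×7)
= 99:56
GCD = 1
= 99:56

99:56


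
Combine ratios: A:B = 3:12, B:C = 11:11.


Match B: multiply A:B by 11 → 33:132
Multiply B:C by 12 → 132:132
Combined: 33:132:132
GCD = 33
= 1:4:4

1:4:4


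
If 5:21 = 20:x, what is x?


Cross multiply: 5 × x = 21 × 20
5x = 420
x = 420 / 5
= 84.00

84.00


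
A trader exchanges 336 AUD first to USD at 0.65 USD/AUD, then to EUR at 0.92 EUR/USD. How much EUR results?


Step 1: 336 AUD × 0.65 = 218.40 USD
Step 2: 218.40 USD × 0.92 = 200.93 EUR
Implied rate AUD→EUR = 0.65 × 0.92 = 0.5980
= 200.93 EUR

200.93 EUR


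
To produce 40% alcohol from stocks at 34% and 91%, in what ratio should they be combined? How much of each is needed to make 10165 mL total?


Let x parts of 34% mix with y parts of 91%.
34x + 91y = 40(x + y)
34x + 91y = 40x + 40y
x(34 - 40) = y(40 - 91)
x/y = (91 - 40)/(40 - 34) = 51/6
Simplify: 17:2
Total parts = 19; one part = 10165/19 = 535.00 mL
34% solution: 17×535.00 = 9095.00 mL
91% solution: 2×535.00 = 1070.00 mL
= ratio 17:2; 9095.00 mL and 1070.00 mL

ratio 17:2; 9095.00 mL and 1070.00 mL


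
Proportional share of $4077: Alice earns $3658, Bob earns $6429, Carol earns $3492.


Total income = 3658 + 6429 + 3492 = $13579
Alice: $4077 × 3658/13579 = $1098.29
Bob: $4077 × 6429/13579 = $1930.26
Carol: $4077 × 3492/13579 = $1048.45
= Alice: $1098.29, Bob: $1930.26, Carol: $1048.45

Alice: $1098.29, Bob: $1930.26, Carol: $1048.45


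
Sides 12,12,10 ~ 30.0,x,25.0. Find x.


Scale factor = 30.0/12 = 2.5
Missing side = 12 × 2.5
= 30.0

30.0


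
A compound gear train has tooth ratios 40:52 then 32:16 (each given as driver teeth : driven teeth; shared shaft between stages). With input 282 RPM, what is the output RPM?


Stage 1: RPM_B = RPM_A × t_A/t_B = 282 × 40/52 = 11280/52 ≈ 216.92
B and C share a shaft → RPM_C = RPM_B
Stage 2: RPM_D = RPM_C × t_C/t_D = RPM_A × (t_A×t_C)/(t_B×t_D)
Overall ratio = (40×32)/(52×16) = 1280/832
RPM_D = 282 × 1280/832 = 360960/832
≈ 433.85 RPM

433.85 RPM


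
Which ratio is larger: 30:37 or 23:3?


30/37 = 0.8108
23/3 = 7.6667
0.8108 < 7.6667, so 30:37 is less
= 23:3

23:3


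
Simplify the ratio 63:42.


GCD(63, 42) = 21
63/21 : 42/21
= 3:2

3:2


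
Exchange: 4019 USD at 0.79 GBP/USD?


Amount × rate = 4019 × 0.79
= 3175.01 GBP

3175.01 GBP


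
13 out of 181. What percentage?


Percentage = (part / whole) × 100
= (13 / 181) × 100
≈ 7.18%

7.18%


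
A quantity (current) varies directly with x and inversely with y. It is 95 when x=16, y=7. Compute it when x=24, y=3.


z = k·x/y
Solve for k using the known point: k = z·y/x = 95×7/16 = 665/16 = 41.5625
Now evaluate at x=24, y=3:
z = k × 24 / 3 = (665 × 24) / (16 × 3) = 15960/48
= 332.5000

332.5000


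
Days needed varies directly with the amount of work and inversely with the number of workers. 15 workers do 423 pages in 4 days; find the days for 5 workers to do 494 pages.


Days ∝ work / workers, so d₂ = d₁ × (m₁/m₂) × (w₂/w₁)
Workers factor (inverse): 15/5 = 3.0000
Work factor (direct): 494/423 ≈ 1.1678
d₂ = 4 × 15/5 × 494/423 = (4 × 15 × 494) / (5 × 423) = 29640/2115
≈ 14.01 days

14.01 days


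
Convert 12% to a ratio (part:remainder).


12% means 12 parts out of 100; remainder = 88
Part : remainder = 12:88
GCD = 4
= 3:22

3:22


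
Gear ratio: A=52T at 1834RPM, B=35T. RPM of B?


Gear ratio = 52:35 = 52:35
RPM_B = RPM_A × (teeth_A / teeth_B)
= 1834 × (52/35)
= 2724.8 RPM

2724.8 RPM


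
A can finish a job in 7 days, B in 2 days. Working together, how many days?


Rate of A = 1/7 per day
Rate of B = 1/2 per day
Combined rate = 1/7 + 1/2 = 9/14 ≈ 0.6429 per day
Days = 1 / combined rate = 14/9
≈ 1.56 days

1.56 days


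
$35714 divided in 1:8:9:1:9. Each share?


Total parts = 1 + 8 + 9 + 1 + 9 = 28
Part 1: 35714 × 1/28 = 1275.50
Part 2: 35714 × 8/28 = 10204.00
Part 3: 35714 × 9/28 = 11479.50
Part 4: 35714 × 1/28 = 1275.50
Part 5: 35714 × 9/28 = 11479.50
= Part 1: $1275.50, Part 2: $10204.00, Part 3: $11479.50, Part 4: $1275.50, Part 5: $11479.50

Part 1: $1275.50, Part 2: $10204.00, Part 3: $11479.50, Part 4: $1275.50, Part 5: $11479.50


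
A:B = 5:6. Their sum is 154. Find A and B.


Let A = 5k, B = 6k.
5k + 6k = 154
11k = 154 → k = 154/11 = 14
A = 5×14 = 70, B = 6×14 = 84
= A = 70, B = 84

A = 70, B = 84


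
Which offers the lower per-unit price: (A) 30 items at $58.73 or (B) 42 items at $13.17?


Deal A: $58.73/30 = $1.9577/unit
Deal B: $13.17/42 = $0.3136/unit
B is cheaper per unit
= Deal B

Deal B


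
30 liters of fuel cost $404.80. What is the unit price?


Unit rate = total / quantity
= 404.80 / 30
= $13.49 per unit

$13.49 per unit


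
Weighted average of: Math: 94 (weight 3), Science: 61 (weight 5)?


Numerator = 94×3 + 61×5
= 282 + 305
= 587
Total weight = 8
Weighted avg = 587/8
= 73.38

73.38


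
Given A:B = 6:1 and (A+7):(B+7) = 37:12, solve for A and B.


Let A = 6k, B = 1k.
(6k + 7) / (1k + 7) = 37/12
Cross-multiply: 12(6k + 7) = 37(1k + 7)
72k + 84 = 37k + 259
72k - 37k = 259 - 84
35k = 175
k = 175/35 = 5
A = 6×5 = 30, B = 1×5 = 5
= A = 30, B = 5

A = 30, B = 5


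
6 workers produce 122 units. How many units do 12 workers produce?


Direct proportion: y/x = constant
k = 122/6 ≈ 20.3333
y₂ = k × 12 = 122 × 12 / 6 = 1464/6
= 244.00

244.00


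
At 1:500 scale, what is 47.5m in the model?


Model size = real / scale
= 47.5 / 500
= 0.0950 m

0.0950 m
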